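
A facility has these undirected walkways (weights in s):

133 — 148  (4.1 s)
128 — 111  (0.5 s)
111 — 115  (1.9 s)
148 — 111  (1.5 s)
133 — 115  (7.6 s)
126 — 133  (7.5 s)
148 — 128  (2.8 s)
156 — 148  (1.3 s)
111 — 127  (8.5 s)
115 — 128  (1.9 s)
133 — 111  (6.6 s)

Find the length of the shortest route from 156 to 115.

Compare a few routes:
156–148–111–115: 1.3+1.5+1.9 = 4.7
156–148–111–128–115: 1.3+1.5+0.5+1.9 = 5.2
The minimum is 4.7 s via 156–148–111–115.

4.7 s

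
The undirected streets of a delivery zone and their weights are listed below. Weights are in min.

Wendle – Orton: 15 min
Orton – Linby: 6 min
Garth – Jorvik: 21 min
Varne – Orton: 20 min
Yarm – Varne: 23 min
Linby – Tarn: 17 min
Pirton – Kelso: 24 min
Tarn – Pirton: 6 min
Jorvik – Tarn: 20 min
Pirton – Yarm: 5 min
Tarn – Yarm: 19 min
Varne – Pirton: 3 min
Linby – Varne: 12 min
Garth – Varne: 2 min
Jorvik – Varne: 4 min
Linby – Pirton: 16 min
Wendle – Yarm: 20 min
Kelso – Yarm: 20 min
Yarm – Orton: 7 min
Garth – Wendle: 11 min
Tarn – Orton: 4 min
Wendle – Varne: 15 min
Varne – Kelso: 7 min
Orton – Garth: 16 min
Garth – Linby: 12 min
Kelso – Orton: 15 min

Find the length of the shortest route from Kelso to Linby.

Enumerating some paths:
Kelso → Varne → Linby: 7+12 = 19
Kelso → Orton → Linby: 15+6 = 21
Cheapest is Kelso → Varne → Linby at 19 min.

19 min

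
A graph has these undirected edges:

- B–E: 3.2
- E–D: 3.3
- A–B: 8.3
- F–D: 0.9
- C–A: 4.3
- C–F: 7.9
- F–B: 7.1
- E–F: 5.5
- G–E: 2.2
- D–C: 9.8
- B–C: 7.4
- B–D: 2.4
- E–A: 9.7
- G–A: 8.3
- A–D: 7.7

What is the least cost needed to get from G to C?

12.6

Compare a few routes:
G → A → C: 8.3+4.3 = 12.6
G → E → B → C: 2.2+3.2+7.4 = 12.8
The minimum is 12.6 via G → A → C.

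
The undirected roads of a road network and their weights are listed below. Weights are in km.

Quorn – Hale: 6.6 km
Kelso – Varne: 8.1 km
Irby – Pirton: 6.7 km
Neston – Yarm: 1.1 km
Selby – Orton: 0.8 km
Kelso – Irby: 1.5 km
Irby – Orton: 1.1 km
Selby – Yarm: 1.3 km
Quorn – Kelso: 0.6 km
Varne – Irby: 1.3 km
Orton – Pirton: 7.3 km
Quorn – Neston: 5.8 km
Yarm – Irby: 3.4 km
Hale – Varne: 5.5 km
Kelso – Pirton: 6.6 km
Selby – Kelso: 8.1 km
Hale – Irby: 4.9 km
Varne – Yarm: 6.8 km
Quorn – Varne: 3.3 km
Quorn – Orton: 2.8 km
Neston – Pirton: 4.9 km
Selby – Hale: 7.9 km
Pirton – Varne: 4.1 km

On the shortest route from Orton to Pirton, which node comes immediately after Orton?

Irby

Enumerating some paths:
Orton–Pirton: 7.3 = 7.3
Orton–Irby–Varne–Pirton: 1.1+1.3+4.1 = 6.5
The minimum is 6.5 km via Orton–Irby–Varne–Pirton.
So from Orton the first move is to Irby.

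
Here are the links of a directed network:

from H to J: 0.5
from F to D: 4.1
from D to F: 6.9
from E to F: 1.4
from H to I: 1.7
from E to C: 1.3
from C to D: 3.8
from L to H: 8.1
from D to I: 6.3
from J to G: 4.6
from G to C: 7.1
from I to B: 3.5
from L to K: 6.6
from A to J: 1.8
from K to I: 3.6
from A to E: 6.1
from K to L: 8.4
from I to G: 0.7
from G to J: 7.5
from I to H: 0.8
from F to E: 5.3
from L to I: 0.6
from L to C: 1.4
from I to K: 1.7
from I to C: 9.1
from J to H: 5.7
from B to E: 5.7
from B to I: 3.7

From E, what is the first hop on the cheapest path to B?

C

Compare a few routes:
E - F - D - I - B: 1.4+4.1+6.3+3.5 = 15.3
E - C - D - I - B: 1.3+3.8+6.3+3.5 = 14.9
Cheapest is E - C - D - I - B at 14.9.
So from E the first move is to C.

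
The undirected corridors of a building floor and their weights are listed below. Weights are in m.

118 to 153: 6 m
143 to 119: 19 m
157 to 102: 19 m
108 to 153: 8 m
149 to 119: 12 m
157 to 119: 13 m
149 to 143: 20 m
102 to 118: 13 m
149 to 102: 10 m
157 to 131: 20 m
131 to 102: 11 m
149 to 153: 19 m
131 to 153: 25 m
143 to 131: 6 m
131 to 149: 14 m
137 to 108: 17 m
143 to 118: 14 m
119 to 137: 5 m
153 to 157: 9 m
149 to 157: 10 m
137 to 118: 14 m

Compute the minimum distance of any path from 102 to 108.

27 m

Shortest distances from 102:
102: 0
149: 10  (via 102)
131: 11  (via 102)
118: 13  (via 102)
143: 17  (via 131)
153: 19  (via 118)
157: 19  (via 102)
119: 22  (via 149)
108: 27  (via 153)
Shortest route: 102–118–153–108 = 27 m.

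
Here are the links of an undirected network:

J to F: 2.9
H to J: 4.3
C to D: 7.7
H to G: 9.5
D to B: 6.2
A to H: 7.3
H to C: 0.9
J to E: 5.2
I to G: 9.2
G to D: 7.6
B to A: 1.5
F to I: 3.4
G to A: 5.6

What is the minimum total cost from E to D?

Settle nodes by increasing distance from E:
E: 0
J: 5.2  (via E)
F: 8.1  (via J)
H: 9.5  (via J)
C: 10.4  (via H)
I: 11.5  (via F)
A: 16.8  (via H)
D: 18.1  (via C)
Shortest route: E → J → H → C → D = 18.1.

18.1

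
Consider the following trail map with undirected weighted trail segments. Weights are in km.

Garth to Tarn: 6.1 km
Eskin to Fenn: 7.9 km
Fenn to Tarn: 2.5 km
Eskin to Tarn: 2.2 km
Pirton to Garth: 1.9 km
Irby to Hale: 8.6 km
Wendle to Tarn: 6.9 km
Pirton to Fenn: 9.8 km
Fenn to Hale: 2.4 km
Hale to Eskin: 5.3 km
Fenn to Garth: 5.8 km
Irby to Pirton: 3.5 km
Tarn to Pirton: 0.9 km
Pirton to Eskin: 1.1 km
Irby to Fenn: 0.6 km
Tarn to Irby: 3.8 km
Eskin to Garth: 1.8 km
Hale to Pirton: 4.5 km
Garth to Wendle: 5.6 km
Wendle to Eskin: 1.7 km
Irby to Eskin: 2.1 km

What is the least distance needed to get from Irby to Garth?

3.9 km

Shortest distances from Irby:
Irby: 0
Fenn: 0.6  (via Irby)
Eskin: 2.1  (via Irby)
Hale: 3  (via Fenn)
Tarn: 3.1  (via Fenn)
Pirton: 3.2  (via Eskin)
Wendle: 3.8  (via Eskin)
Garth: 3.9  (via Eskin)
Shortest route: Irby–Eskin–Garth = 3.9 km.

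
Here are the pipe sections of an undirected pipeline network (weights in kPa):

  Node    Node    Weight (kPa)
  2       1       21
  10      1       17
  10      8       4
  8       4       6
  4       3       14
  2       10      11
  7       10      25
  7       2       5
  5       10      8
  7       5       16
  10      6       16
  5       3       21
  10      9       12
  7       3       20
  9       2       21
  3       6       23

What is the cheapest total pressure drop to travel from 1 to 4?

27 kPa

Settle nodes by increasing distance from 1:
1: 0
10: 17  (via 1)
2: 21  (via 1)
8: 21  (via 10)
5: 25  (via 10)
7: 26  (via 2)
4: 27  (via 8)
Shortest route: 1 → 10 → 8 → 4 = 27 kPa.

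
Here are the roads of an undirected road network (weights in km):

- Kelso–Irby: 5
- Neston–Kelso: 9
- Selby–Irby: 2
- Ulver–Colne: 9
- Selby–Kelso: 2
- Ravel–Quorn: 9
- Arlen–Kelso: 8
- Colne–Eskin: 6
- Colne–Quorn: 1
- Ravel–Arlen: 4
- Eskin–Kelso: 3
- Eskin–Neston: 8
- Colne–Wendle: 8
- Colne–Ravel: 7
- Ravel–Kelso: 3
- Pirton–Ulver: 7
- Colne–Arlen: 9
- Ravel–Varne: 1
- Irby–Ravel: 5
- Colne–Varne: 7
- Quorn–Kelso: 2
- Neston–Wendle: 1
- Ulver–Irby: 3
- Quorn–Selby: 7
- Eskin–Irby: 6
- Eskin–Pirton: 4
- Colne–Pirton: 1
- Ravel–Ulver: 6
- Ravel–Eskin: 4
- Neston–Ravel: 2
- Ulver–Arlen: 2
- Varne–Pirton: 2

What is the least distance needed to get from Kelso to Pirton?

4 km

Candidate routes:
Kelso - Ravel - Varne - Pirton: 3+1+2 = 6
Kelso - Quorn - Colne - Pirton: 2+1+1 = 4
Kelso - Eskin - Pirton: 3+4 = 7
The minimum is 4 km via Kelso - Quorn - Colne - Pirton.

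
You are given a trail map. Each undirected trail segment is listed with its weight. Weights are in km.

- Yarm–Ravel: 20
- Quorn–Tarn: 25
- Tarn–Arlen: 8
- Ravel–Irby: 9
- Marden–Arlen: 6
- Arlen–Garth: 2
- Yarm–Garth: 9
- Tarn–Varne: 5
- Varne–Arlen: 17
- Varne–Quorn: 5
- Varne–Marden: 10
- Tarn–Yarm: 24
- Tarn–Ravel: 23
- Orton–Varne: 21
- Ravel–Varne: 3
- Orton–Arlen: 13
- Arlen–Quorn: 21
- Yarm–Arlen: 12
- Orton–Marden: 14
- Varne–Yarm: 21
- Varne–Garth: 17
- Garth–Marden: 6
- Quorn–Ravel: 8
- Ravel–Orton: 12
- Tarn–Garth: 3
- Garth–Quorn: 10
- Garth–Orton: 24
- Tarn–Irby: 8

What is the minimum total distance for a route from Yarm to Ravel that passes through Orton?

36 km

Best Yarm to Orton: Yarm → Garth → Arlen → Orton costing 24
Shortest Orton→Ravel: Orton → Ravel = 12
Total via Orton: 24 + 12 = 36 km.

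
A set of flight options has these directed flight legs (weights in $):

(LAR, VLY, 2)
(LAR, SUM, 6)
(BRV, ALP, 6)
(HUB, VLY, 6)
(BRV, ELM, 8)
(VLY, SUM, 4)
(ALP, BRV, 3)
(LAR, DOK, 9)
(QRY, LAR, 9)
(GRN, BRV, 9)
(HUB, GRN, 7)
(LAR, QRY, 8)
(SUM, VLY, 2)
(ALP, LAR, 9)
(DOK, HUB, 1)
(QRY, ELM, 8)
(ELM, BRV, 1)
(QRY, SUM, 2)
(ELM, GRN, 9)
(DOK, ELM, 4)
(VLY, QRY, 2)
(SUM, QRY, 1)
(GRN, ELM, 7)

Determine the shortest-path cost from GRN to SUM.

Running Dijkstra from GRN:
GRN: 0
ELM: 7  (via GRN)
BRV: 8  (via ELM)
ALP: 14  (via BRV)
LAR: 23  (via ALP)
VLY: 25  (via LAR)
QRY: 27  (via VLY)
SUM: 29  (via LAR)
Shortest route: GRN–ELM–BRV–ALP–LAR–SUM = $29.

$29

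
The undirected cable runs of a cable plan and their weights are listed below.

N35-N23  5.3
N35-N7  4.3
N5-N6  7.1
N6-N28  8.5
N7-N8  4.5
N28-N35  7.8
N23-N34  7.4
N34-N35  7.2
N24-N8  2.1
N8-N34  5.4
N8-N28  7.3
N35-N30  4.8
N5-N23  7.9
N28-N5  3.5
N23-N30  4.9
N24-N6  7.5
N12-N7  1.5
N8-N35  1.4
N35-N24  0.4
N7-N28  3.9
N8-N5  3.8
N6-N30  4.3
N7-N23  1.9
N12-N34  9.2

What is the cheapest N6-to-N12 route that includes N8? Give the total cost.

Best N6 to N8: N6 → N24 → N35 → N8 costing 9.3
Best N8 to N12: N8 → N7 → N12 costing 6
Total via N8: 9.3 + 6 = 15.3.

15.3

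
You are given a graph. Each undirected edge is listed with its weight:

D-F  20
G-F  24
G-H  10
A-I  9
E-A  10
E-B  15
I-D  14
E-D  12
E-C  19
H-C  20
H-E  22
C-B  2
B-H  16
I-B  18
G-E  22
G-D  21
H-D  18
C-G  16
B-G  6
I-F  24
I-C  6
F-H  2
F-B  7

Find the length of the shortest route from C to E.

17

Running Dijkstra from C:
C: 0
B: 2  (via C)
I: 6  (via C)
G: 8  (via B)
F: 9  (via B)
H: 11  (via F)
A: 15  (via I)
E: 17  (via B)
Shortest route: C → B → E = 17.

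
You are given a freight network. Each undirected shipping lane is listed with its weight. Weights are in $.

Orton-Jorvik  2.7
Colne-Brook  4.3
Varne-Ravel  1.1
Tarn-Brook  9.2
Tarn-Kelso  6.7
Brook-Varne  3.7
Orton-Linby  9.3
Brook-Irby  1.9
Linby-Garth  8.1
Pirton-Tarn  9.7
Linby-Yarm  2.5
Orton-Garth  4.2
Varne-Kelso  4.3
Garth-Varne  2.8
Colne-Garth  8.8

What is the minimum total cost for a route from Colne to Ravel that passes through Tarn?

$25.6

Best Colne to Tarn: Colne–Brook–Tarn costing 13.5
Best Tarn to Ravel: Tarn–Kelso–Varne–Ravel costing 12.1
Total via Tarn: 13.5 + 12.1 = $25.6.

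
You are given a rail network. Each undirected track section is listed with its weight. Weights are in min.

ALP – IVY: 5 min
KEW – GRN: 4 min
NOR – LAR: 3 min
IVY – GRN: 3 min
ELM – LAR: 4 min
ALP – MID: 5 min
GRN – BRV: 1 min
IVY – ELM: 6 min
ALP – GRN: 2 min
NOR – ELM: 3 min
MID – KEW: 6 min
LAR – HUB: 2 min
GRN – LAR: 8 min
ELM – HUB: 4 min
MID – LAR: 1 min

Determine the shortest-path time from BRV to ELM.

Enumerating some paths:
BRV → GRN → ALP → MID → LAR → ELM: 1+2+5+1+4 = 13
BRV → GRN → IVY → ELM: 1+3+6 = 10
Cheapest is BRV → GRN → IVY → ELM at 10 min.

10 min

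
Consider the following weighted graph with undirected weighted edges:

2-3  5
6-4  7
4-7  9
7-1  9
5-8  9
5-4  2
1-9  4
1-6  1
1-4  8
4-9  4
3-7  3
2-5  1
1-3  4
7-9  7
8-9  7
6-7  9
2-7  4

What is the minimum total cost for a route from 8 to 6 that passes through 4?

18

Shortest 8→4: 8 → 9 → 4 = 11
Shortest 4→6: 4 → 6 = 7
Total via 4: 11 + 7 = 18.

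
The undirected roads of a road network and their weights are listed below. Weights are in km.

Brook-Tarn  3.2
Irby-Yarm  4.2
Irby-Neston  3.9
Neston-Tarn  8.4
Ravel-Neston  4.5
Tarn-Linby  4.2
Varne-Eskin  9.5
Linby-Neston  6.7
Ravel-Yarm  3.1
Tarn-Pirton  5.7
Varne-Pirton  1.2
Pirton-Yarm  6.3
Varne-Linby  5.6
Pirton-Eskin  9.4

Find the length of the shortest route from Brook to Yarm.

15.2 km

Running Dijkstra from Brook:
Brook: 0
Tarn: 3.2  (via Brook)
Linby: 7.4  (via Tarn)
Pirton: 8.9  (via Tarn)
Varne: 10.1  (via Pirton)
Neston: 11.6  (via Tarn)
Yarm: 15.2  (via Pirton)
Shortest route: Brook–Tarn–Pirton–Yarm = 15.2 km.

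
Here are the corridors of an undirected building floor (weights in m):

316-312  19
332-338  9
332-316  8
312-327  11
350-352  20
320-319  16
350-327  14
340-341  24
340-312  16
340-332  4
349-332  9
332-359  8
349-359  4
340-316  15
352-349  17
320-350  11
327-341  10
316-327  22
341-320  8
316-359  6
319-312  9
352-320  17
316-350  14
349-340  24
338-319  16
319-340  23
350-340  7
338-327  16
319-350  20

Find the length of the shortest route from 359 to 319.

33 m

Running Dijkstra from 359:
359: 0
349: 4  (via 359)
316: 6  (via 359)
332: 8  (via 359)
340: 12  (via 332)
338: 17  (via 332)
350: 19  (via 340)
352: 21  (via 349)
312: 25  (via 316)
327: 28  (via 316)
320: 30  (via 350)
319: 33  (via 338)
Shortest route: 359 → 332 → 338 → 319 = 33 m.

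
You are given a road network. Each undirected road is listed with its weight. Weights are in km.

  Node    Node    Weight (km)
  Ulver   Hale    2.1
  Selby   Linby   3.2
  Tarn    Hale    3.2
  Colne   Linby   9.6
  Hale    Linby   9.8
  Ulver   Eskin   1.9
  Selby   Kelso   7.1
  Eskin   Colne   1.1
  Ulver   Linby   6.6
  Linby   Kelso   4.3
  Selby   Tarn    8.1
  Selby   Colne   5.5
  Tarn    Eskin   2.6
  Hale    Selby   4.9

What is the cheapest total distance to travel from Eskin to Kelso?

Compare a few routes:
Eskin → Colne → Selby → Kelso: 1.1+5.5+7.1 = 13.7
Eskin → Ulver → Linby → Kelso: 1.9+6.6+4.3 = 12.8
Cheapest is Eskin → Ulver → Linby → Kelso at 12.8 km.

12.8 km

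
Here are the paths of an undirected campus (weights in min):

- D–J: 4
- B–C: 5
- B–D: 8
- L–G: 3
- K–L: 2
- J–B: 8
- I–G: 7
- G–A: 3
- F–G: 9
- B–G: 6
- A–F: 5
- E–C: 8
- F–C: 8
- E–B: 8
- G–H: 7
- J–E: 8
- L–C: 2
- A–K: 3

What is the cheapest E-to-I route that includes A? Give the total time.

Best E to A: E → C → L → K → A costing 15
Shortest A→I: A → G → I = 10
Total via A: 15 + 10 = 25 min.

25 min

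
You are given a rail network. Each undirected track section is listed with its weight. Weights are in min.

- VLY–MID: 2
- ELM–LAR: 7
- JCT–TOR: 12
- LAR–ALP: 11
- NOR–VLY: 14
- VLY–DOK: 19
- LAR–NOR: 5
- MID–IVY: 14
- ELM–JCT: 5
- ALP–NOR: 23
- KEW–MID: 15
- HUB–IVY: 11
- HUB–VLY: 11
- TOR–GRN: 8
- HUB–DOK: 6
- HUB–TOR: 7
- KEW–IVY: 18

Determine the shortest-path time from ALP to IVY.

Enumerating some paths:
ALP - LAR - ELM - JCT - TOR - HUB - IVY: 11+7+5+12+7+11 = 53
ALP - LAR - NOR - VLY - HUB - IVY: 11+5+14+11+11 = 52
ALP - LAR - NOR - VLY - MID - IVY: 11+5+14+2+14 = 46
ALP - NOR - VLY - MID - IVY: 23+14+2+14 = 53
The minimum is 46 min via ALP - LAR - NOR - VLY - MID - IVY.

46 min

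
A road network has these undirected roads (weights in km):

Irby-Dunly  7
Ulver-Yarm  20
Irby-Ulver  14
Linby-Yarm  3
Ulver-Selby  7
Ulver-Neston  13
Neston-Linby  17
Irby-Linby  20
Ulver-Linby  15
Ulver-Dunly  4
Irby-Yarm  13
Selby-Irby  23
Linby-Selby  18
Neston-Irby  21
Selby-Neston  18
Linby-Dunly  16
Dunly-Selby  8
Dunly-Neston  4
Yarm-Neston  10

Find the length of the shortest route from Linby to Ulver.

15 km

Running Dijkstra from Linby:
Linby: 0
Yarm: 3  (via Linby)
Neston: 13  (via Yarm)
Ulver: 15  (via Linby)
Shortest route: Linby → Ulver = 15 km.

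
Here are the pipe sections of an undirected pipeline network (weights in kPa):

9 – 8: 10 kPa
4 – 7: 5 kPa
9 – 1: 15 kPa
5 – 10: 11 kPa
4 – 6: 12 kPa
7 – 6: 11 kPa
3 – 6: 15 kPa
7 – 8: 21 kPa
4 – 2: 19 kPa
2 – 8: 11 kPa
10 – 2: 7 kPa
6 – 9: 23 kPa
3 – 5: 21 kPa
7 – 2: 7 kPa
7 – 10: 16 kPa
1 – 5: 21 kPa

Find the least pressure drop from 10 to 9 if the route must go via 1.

47 kPa

Shortest 10→1: 10 → 5 → 1 = 32
Best 1 to 9: 1 → 9 costing 15
Total via 1: 32 + 15 = 47 kPa.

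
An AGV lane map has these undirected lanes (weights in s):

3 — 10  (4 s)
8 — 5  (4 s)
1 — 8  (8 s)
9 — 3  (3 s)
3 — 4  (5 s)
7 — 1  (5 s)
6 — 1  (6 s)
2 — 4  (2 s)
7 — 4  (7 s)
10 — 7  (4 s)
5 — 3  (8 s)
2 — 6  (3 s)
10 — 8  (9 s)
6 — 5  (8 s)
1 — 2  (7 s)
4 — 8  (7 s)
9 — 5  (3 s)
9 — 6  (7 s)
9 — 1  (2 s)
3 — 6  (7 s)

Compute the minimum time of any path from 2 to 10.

11 s

Shortest distances from 2:
2: 0
4: 2  (via 2)
6: 3  (via 2)
1: 7  (via 2)
3: 7  (via 4)
7: 9  (via 4)
8: 9  (via 4)
9: 9  (via 1)
5: 11  (via 6)
10: 11  (via 3)
Shortest route: 2 → 4 → 3 → 10 = 11 s.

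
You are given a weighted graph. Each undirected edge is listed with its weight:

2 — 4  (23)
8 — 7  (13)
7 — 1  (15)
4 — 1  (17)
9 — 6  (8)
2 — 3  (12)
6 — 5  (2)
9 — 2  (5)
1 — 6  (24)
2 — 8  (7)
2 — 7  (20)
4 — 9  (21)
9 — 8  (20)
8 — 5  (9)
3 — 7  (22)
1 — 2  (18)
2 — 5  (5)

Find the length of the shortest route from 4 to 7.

32

Shortest distances from 4:
4: 0
1: 17  (via 4)
9: 21  (via 4)
2: 23  (via 4)
5: 28  (via 2)
6: 29  (via 9)
8: 30  (via 2)
7: 32  (via 1)
Shortest route: 4 → 1 → 7 = 32.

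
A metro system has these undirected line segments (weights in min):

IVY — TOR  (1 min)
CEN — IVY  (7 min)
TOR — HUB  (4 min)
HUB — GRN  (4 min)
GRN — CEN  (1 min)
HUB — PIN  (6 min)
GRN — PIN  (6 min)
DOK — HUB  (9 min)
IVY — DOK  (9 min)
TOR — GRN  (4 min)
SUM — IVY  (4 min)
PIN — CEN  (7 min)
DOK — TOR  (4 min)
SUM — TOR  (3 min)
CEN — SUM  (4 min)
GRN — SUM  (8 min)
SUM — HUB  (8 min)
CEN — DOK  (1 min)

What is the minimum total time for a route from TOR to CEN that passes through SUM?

7 min

Best TOR to SUM: TOR–SUM costing 3
Shortest SUM→CEN: SUM–CEN = 4
Total via SUM: 3 + 4 = 7 min.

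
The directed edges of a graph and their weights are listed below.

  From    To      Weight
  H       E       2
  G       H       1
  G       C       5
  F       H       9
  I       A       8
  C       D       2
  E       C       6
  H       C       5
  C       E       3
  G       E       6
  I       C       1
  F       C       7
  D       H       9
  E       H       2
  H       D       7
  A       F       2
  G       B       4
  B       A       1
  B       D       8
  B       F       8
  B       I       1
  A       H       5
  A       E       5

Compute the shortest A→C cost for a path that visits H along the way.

10

Shortest A→H: A → H = 5
Best H to C: H → C costing 5
Total via H: 5 + 5 = 10.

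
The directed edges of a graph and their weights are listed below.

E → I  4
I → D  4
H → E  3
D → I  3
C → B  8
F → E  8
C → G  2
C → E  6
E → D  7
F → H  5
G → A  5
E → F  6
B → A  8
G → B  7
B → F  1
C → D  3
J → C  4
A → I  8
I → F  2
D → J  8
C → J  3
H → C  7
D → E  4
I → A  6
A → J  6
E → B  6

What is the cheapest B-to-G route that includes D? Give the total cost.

Best B to D: B–F–E–D costing 16
Best D to G: D–J–C–G costing 14
Total via D: 16 + 14 = 30.

30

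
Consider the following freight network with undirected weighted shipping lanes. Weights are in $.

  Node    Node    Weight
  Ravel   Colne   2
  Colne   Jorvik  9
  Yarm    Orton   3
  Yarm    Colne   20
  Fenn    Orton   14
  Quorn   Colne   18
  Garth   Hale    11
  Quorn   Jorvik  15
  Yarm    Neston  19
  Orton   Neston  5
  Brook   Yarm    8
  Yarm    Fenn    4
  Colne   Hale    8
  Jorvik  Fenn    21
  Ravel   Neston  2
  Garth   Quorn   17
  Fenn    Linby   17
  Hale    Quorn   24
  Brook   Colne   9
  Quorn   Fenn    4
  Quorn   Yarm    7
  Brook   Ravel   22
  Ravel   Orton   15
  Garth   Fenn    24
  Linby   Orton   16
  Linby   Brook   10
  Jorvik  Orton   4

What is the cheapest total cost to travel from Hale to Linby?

Candidate routes:
Hale–Colne–Brook–Linby: 8+9+10 = 27
Hale–Colne–Ravel–Neston–Orton–Linby: 8+2+2+5+16 = 33
Cheapest is Hale–Colne–Brook–Linby at $27.

$27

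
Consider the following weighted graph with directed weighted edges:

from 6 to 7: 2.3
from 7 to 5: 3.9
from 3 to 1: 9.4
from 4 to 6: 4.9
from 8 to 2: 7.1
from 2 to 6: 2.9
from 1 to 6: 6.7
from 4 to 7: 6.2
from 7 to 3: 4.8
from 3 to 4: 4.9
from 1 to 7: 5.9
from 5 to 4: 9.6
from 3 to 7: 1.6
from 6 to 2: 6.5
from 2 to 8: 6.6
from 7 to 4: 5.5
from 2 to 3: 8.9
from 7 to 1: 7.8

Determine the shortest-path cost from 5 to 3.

20.6

Shortest distances from 5:
5: 0
4: 9.6  (via 5)
6: 14.5  (via 4)
7: 15.8  (via 4)
3: 20.6  (via 7)
Shortest route: 5–4–7–3 = 20.6.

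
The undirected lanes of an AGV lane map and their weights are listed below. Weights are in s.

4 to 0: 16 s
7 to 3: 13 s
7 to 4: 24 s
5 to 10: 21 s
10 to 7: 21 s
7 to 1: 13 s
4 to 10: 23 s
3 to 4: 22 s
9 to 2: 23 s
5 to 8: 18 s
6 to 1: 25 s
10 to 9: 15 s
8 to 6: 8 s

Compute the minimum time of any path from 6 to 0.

Compare a few routes:
6 → 1 → 7 → 4 → 0: 25+13+24+16 = 78
6 → 8 → 5 → 10 → 4 → 0: 8+18+21+23+16 = 86
6 → 1 → 7 → 3 → 4 → 0: 25+13+13+22+16 = 89
The minimum is 78 s via 6 → 1 → 7 → 4 → 0.

78 s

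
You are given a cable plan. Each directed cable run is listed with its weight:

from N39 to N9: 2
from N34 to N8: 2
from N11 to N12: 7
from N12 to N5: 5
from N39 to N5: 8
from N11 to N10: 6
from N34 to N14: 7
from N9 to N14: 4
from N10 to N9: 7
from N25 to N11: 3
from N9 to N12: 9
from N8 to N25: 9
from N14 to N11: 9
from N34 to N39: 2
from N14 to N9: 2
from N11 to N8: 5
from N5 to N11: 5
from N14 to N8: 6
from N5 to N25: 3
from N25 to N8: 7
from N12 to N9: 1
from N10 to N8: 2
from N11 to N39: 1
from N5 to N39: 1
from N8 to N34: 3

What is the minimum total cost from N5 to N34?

13

Running Dijkstra from N5:
N5: 0
N39: 1  (via N5)
N25: 3  (via N5)
N9: 3  (via N39)
N11: 5  (via N5)
N14: 7  (via N9)
N8: 10  (via N25)
N10: 11  (via N11)
N12: 12  (via N9)
N34: 13  (via N8)
Shortest route: N5–N25–N8–N34 = 13.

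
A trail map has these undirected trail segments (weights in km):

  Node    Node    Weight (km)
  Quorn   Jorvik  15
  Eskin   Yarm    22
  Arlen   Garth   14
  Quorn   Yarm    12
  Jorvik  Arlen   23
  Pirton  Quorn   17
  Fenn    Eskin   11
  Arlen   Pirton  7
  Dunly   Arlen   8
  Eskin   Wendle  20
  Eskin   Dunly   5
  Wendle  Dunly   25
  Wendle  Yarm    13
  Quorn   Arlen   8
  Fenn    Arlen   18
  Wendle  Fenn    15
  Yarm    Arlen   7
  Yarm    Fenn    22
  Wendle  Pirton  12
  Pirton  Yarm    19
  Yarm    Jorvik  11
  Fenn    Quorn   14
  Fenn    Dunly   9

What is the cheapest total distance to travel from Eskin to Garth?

Settle nodes by increasing distance from Eskin:
Eskin: 0
Dunly: 5  (via Eskin)
Fenn: 11  (via Eskin)
Arlen: 13  (via Dunly)
Yarm: 20  (via Arlen)
Pirton: 20  (via Arlen)
Wendle: 20  (via Eskin)
Quorn: 21  (via Arlen)
Garth: 27  (via Arlen)
Shortest route: Eskin → Dunly → Arlen → Garth = 27 km.

27 km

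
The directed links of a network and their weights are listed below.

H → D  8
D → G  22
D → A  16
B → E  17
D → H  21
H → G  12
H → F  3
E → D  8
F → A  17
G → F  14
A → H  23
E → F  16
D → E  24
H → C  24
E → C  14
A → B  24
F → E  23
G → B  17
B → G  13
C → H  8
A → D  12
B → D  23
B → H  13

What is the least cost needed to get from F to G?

Enumerating some paths:
F - A - D - G: 17+12+22 = 51
F - A - H - G: 17+23+12 = 52
The minimum is 51 via F - A - D - G.

51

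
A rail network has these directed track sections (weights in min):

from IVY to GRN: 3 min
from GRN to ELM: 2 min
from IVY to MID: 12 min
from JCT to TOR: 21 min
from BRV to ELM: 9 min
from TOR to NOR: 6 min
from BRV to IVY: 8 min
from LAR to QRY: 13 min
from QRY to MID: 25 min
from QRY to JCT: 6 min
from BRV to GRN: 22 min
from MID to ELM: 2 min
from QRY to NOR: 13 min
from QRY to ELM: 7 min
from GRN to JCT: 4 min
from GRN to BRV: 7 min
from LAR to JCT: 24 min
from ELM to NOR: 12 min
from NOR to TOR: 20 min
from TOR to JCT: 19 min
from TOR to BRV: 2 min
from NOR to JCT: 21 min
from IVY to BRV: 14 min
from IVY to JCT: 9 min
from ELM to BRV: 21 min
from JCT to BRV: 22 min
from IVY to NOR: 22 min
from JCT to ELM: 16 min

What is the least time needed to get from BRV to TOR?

Enumerating some paths:
BRV → IVY → GRN → JCT → TOR: 8+3+4+21 = 36
BRV → IVY → JCT → TOR: 8+9+21 = 38
The minimum is 36 min via BRV → IVY → GRN → JCT → TOR.

36 min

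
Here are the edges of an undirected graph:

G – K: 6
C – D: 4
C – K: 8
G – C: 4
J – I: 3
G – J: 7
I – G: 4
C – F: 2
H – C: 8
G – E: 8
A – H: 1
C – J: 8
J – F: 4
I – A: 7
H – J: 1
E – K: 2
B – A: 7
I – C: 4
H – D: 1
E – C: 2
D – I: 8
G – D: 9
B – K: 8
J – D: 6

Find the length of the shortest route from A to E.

8

Compare a few routes:
A - H - J - I - C - E: 1+1+3+4+2 = 11
A - H - J - F - C - E: 1+1+4+2+2 = 10
A - H - D - C - E: 1+1+4+2 = 8
Cheapest is A - H - D - C - E at 8.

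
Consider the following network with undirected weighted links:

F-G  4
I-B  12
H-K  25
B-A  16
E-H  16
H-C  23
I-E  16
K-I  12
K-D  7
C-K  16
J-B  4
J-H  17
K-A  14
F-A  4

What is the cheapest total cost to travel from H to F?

41

Compare a few routes:
H → C → K → A → F: 23+16+14+4 = 57
H → J → B → A → F: 17+4+16+4 = 41
H → K → A → F: 25+14+4 = 43
Cheapest is H → J → B → A → F at 41.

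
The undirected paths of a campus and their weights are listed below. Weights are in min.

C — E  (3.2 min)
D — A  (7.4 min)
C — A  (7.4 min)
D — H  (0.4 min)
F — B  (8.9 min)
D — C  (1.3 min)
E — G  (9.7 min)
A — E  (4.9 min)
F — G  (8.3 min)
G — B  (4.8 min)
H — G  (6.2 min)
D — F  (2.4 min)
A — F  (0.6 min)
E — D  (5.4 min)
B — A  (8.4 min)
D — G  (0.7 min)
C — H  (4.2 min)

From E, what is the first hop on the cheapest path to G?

C

Compare a few routes:
E - C - H - D - G: 3.2+4.2+0.4+0.7 = 8.5
E - A - F - D - G: 4.9+0.6+2.4+0.7 = 8.6
E - D - G: 5.4+0.7 = 6.1
E - C - D - G: 3.2+1.3+0.7 = 5.2
Cheapest is E - C - D - G at 5.2 min.
So from E the first move is to C.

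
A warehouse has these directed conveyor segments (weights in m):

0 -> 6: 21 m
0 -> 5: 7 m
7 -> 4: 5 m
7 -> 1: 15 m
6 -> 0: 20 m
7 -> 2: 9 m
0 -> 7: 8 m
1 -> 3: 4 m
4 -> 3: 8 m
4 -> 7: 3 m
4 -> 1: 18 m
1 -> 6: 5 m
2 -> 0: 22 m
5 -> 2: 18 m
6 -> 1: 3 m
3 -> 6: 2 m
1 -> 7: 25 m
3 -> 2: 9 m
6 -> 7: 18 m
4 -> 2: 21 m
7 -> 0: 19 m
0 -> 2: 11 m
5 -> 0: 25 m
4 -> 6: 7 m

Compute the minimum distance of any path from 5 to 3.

Compare a few routes:
5 - 0 - 7 - 4 - 6 - 1 - 3: 25+8+5+7+3+4 = 52
5 - 0 - 7 - 4 - 3: 25+8+5+8 = 46
5 - 0 - 6 - 1 - 3: 25+21+3+4 = 53
5 - 0 - 7 - 1 - 3: 25+8+15+4 = 52
The minimum is 46 m via 5 - 0 - 7 - 4 - 3.

46 m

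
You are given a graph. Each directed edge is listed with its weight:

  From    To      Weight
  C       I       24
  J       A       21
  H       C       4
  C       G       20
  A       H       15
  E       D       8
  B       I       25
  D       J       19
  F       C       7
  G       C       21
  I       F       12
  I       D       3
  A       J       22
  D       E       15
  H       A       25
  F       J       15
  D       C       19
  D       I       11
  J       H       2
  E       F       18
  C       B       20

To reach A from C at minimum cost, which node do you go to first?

Enumerating some paths:
C - I - D - J - H - A: 24+3+19+2+25 = 73
C - I - F - J - A: 24+12+15+21 = 72
C - I - D - J - A: 24+3+19+21 = 67
Cheapest is C - I - D - J - A at 67.
So from C the first move is to I.

I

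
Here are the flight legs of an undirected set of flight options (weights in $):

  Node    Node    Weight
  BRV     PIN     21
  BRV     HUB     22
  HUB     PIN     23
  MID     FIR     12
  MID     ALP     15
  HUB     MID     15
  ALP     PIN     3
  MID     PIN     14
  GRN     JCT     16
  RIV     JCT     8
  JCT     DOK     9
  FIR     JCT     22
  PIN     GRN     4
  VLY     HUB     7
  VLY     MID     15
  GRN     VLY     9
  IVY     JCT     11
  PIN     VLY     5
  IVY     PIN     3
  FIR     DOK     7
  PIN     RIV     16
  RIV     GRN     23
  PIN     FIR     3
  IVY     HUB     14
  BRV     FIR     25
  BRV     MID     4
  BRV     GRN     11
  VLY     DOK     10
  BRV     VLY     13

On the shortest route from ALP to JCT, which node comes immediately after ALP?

PIN

Candidate routes:
ALP - PIN - IVY - JCT: 3+3+11 = 17
ALP - PIN - FIR - DOK - JCT: 3+3+7+9 = 22
Cheapest is ALP - PIN - IVY - JCT at $17.
So from ALP the first move is to PIN.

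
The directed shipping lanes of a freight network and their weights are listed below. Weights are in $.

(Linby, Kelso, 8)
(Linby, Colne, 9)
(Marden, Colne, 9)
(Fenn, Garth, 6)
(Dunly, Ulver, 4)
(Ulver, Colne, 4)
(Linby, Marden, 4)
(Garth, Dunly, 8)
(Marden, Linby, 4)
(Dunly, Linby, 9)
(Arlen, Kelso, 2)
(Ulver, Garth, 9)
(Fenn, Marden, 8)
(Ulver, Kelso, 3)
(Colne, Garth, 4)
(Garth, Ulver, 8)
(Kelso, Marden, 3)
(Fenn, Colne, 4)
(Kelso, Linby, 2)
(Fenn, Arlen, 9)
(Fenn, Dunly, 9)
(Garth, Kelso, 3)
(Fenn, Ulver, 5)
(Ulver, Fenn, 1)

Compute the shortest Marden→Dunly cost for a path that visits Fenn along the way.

$31

Shortest Marden→Fenn: Marden → Colne → Garth → Ulver → Fenn = 22
Best Fenn to Dunly: Fenn → Dunly costing 9
Total via Fenn: 22 + 9 = $31.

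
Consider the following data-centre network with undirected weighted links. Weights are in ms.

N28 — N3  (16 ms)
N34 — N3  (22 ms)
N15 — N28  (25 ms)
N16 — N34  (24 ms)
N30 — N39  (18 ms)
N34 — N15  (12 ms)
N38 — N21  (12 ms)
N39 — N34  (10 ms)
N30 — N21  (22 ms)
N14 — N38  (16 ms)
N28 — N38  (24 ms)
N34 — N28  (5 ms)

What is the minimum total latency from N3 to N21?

52 ms

Settle nodes by increasing distance from N3:
N3: 0
N28: 16  (via N3)
N34: 21  (via N28)
N39: 31  (via N34)
N15: 33  (via N34)
N38: 40  (via N28)
N16: 45  (via N34)
N30: 49  (via N39)
N21: 52  (via N38)
Shortest route: N3 → N28 → N38 → N21 = 52 ms.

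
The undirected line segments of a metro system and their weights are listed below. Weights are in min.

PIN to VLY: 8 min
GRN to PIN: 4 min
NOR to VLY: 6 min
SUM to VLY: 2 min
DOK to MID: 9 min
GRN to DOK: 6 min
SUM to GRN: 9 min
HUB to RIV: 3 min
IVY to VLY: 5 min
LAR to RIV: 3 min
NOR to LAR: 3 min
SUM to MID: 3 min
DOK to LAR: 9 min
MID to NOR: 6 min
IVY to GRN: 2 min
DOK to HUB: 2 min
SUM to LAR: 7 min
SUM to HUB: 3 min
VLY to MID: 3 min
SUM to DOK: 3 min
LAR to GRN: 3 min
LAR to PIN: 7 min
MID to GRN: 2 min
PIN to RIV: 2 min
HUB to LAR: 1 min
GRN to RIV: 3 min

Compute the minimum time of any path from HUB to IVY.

Candidate routes:
HUB → LAR → RIV → GRN → IVY: 1+3+3+2 = 9
HUB → LAR → GRN → IVY: 1+3+2 = 6
HUB → RIV → GRN → IVY: 3+3+2 = 8
The minimum is 6 min via HUB → LAR → GRN → IVY.

6 min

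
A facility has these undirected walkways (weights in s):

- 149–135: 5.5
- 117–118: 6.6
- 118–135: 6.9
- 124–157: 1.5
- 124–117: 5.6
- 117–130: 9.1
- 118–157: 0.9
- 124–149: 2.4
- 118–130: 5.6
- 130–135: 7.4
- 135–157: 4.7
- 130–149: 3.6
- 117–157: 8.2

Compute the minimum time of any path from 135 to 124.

6.2 s

Compare a few routes:
135–157–124: 4.7+1.5 = 6.2
135–149–124: 5.5+2.4 = 7.9
135–118–157–124: 6.9+0.9+1.5 = 9.3
135–130–149–124: 7.4+3.6+2.4 = 13.4
Cheapest is 135–157–124 at 6.2 s.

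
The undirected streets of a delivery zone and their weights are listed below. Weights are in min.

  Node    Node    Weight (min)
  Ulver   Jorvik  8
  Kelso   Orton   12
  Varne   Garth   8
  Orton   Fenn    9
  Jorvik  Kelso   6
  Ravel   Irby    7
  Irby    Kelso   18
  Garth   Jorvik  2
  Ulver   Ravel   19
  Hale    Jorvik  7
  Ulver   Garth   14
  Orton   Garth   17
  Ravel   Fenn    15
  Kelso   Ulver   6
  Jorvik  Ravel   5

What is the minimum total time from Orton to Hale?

Shortest distances from Orton:
Orton: 0
Fenn: 9  (via Orton)
Kelso: 12  (via Orton)
Garth: 17  (via Orton)
Jorvik: 18  (via Kelso)
Ulver: 18  (via Kelso)
Ravel: 23  (via Jorvik)
Hale: 25  (via Jorvik)
Shortest route: Orton → Kelso → Jorvik → Hale = 25 min.

25 min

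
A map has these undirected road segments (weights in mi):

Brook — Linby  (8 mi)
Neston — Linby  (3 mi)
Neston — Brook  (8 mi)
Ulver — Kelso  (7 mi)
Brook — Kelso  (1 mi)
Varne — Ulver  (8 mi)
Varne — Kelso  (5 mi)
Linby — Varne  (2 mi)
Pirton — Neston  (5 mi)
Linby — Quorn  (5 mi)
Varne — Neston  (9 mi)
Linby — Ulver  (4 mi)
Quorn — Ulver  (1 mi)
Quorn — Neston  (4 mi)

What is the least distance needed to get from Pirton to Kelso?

14 mi

Compare a few routes:
Pirton - Neston - Brook - Kelso: 5+8+1 = 14
Pirton - Neston - Linby - Varne - Kelso: 5+3+2+5 = 15
Pirton - Neston - Quorn - Ulver - Kelso: 5+4+1+7 = 17
Cheapest is Pirton - Neston - Brook - Kelso at 14 mi.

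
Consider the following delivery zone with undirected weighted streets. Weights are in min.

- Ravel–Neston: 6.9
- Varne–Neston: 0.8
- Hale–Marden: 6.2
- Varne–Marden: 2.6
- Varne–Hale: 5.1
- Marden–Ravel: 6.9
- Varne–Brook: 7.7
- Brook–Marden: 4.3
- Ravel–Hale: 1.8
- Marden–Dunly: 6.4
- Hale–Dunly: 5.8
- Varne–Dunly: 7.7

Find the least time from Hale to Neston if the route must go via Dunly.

Shortest Hale→Dunly: Hale–Dunly = 5.8
Shortest Dunly→Neston: Dunly–Varne–Neston = 8.5
Total via Dunly: 5.8 + 8.5 = 14.3 min.

14.3 min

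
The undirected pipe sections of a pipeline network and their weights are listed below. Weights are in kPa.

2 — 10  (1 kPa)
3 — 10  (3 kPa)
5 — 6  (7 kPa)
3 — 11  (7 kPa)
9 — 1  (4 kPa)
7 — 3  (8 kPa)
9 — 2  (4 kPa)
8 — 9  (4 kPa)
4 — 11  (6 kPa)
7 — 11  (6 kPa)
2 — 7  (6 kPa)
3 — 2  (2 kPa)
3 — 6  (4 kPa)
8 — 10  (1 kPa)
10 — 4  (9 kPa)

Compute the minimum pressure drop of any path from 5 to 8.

15 kPa

Running Dijkstra from 5:
5: 0
6: 7  (via 5)
3: 11  (via 6)
2: 13  (via 3)
10: 14  (via 3)
8: 15  (via 10)
Shortest route: 5 → 6 → 3 → 10 → 8 = 15 kPa.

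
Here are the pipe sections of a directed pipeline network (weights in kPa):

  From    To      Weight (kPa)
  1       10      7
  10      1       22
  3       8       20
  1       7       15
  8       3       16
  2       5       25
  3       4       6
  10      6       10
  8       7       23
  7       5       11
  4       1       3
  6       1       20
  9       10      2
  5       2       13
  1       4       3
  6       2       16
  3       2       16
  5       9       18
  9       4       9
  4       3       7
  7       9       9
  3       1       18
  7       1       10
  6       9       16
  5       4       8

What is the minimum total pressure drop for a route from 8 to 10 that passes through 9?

Best 8 to 9: 8 → 7 → 9 costing 32
Shortest 9→10: 9 → 10 = 2
Total via 9: 32 + 2 = 34 kPa.

34 kPa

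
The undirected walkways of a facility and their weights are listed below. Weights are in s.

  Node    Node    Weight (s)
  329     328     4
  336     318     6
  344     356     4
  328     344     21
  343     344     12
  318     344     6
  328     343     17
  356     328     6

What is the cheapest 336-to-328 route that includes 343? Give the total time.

41 s

Best 336 to 343: 336 → 318 → 344 → 343 costing 24
Best 343 to 328: 343 → 328 costing 17
Total via 343: 24 + 17 = 41 s.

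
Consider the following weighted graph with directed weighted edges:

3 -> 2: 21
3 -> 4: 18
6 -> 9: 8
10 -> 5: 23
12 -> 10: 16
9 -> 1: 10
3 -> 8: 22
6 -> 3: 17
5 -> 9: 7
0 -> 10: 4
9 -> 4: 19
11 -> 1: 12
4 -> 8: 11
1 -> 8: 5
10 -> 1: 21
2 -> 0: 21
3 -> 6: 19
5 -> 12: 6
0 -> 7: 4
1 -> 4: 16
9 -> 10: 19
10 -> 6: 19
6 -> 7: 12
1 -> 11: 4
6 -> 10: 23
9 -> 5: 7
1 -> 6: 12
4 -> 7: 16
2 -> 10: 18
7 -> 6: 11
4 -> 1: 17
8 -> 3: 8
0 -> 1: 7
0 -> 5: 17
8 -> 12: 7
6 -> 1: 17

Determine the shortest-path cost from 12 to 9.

43

Shortest distances from 12:
12: 0
10: 16  (via 12)
6: 35  (via 10)
1: 37  (via 10)
5: 39  (via 10)
11: 41  (via 1)
8: 42  (via 1)
9: 43  (via 6)
Shortest route: 12–10–6–9 = 43.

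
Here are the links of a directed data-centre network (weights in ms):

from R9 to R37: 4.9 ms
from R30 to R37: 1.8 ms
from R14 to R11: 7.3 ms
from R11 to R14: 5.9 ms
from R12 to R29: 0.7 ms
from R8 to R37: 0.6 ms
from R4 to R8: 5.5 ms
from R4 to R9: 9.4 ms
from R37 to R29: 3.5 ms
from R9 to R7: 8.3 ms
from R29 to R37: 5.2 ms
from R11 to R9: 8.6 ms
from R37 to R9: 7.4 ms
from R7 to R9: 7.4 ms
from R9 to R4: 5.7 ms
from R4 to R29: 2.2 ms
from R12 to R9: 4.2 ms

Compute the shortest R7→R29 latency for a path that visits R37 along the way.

Best R7 to R37: R7 → R9 → R37 costing 12.3
Best R37 to R29: R37 → R29 costing 3.5
Total via R37: 12.3 + 3.5 = 15.8 ms.

15.8 ms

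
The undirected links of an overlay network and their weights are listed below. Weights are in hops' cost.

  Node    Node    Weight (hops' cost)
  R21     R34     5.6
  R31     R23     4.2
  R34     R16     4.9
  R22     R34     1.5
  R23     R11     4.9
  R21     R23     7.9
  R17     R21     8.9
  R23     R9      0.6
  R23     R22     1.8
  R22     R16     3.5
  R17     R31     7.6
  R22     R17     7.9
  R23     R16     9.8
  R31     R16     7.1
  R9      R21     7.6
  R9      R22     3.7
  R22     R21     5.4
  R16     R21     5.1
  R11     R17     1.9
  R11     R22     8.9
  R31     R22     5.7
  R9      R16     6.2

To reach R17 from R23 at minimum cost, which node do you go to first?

Enumerating some paths:
R23 - R31 - R17: 4.2+7.6 = 11.8
R23 - R22 - R17: 1.8+7.9 = 9.7
R23 - R11 - R17: 4.9+1.9 = 6.8
The minimum is 6.8 hops' cost via R23 - R11 - R17.
So from R23 the first move is to R11.

R11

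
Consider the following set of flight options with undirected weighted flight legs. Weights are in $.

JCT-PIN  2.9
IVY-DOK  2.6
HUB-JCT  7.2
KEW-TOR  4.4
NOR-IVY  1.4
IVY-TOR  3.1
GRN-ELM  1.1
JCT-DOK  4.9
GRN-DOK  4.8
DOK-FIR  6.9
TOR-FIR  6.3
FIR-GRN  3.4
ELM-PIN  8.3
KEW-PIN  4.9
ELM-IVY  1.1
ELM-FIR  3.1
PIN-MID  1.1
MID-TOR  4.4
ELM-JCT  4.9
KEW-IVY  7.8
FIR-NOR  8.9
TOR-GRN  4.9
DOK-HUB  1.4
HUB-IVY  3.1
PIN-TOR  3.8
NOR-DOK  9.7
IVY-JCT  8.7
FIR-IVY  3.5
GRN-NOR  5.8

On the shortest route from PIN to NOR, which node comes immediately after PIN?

TOR

Enumerating some paths:
PIN - MID - TOR - IVY - NOR: 1.1+4.4+3.1+1.4 = 10
PIN - TOR - IVY - NOR: 3.8+3.1+1.4 = 8.3
Cheapest is PIN - TOR - IVY - NOR at $8.3.
So from PIN the first move is to TOR.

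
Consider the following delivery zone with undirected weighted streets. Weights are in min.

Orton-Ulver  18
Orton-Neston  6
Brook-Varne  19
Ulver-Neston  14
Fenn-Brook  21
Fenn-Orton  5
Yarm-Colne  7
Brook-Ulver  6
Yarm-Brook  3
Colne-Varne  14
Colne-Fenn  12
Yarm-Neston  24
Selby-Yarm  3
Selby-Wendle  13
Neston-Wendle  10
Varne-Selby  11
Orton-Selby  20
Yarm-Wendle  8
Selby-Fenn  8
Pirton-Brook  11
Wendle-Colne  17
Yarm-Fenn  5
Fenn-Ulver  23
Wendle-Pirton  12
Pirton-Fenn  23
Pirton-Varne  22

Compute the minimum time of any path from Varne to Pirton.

22 min

Enumerating some paths:
Varne - Pirton: 22 = 22
Varne - Brook - Pirton: 19+11 = 30
Varne - Selby - Yarm - Brook - Pirton: 11+3+3+11 = 28
The minimum is 22 min via Varne - Pirton.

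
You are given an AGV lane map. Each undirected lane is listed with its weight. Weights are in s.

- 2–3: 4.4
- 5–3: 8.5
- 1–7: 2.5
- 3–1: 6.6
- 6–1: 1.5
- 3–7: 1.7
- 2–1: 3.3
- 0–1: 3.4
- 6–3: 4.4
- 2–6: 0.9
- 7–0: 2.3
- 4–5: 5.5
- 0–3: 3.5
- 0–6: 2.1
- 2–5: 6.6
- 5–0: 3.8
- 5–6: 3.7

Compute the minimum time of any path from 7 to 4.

Candidate routes:
7–0–5–4: 2.3+3.8+5.5 = 11.6
7–1–6–5–4: 2.5+1.5+3.7+5.5 = 13.2
Cheapest is 7–0–5–4 at 11.6 s.

11.6 s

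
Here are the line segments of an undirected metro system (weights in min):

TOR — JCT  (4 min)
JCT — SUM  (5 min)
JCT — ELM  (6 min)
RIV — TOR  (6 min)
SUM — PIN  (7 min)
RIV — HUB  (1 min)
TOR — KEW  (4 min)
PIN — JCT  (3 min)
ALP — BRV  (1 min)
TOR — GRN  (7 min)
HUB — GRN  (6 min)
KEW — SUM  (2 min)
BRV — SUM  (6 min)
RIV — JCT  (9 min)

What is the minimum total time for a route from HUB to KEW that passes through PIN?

22 min

Best HUB to PIN: HUB → RIV → JCT → PIN costing 13
Best PIN to KEW: PIN → SUM → KEW costing 9
Total via PIN: 13 + 9 = 22 min.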